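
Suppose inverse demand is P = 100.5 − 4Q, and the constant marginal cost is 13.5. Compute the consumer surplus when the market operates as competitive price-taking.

Competitive firms price at marginal cost: P = 13.5, giving Q = 21.75.
CS = ½·(100.5 − 13.5)·21.75 = 946.125.

CS = 946.125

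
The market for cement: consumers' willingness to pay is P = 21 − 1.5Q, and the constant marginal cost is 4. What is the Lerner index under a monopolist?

Lerner index = 0.68

The monopolist equates marginal revenue to marginal cost: 21 − 3Q = 4, so Q = 17/3. From demand, P = 12.5.
Lerner index = (P − MC)/P = (12.5 − 4)/12.5 = 0.68.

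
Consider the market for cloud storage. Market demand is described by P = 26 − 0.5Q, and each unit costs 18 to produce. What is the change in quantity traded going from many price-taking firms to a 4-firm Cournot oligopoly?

Quantity traded falls by 3.2

Under competition P = MC = 18, so Q = (26 − 18)/0.5 = 16.
With 4 symmetric Cournot firms, each firm's FOC gives 26 − 2.5q = 18, so q = 3.2, Q = 4·3.2 = 12.8, and P = 19.6.
Change in quantity traded: 12.8 − 16 = −3.2.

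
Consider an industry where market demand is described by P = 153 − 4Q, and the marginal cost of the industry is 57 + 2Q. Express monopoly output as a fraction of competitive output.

A monopolist chooses Q where MR = MC. MR = 153 − 8Q; setting this equal to 57 + 2Q gives Q = 9.6 and P = 114.6.
Competitive equilibrium sets price equal to marginal cost: 153 − 4Q = 57 + 2Q, so Q = 16 and P = 89.
Ratio Q_m/Q_c = 9.6/16 = 0.6.

Q_m/Q_c = 0.6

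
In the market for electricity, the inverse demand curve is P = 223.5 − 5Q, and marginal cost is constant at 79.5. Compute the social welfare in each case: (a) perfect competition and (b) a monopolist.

Competitive firms price at marginal cost: P = 79.5, giving Q = 28.8.
CS = ½·(223.5 − 79.5)·28.8 = 2073.6; PS = (79.5 − 79.5)·28.8 = 0; TS = 2073.6.
Monopoly sets MR = MC: 223.5 − 10Q = 79.5 ⇒ Q = 14.4, P = 223.5 − 5·14.4 = 151.5.
CS = ½·(223.5 − 151.5)·14.4 = 518.4; PS = (151.5 − 79.5)·14.4 = 1036.8; TS = 1555.2.

Competition: TS = 2073.6; Monopoly: TS = 1555.2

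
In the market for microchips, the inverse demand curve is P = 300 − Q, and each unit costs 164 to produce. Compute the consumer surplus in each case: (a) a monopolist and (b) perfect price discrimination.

Monopoly: CS = 2312; Perfect PD: CS = 0

The monopolist equates marginal revenue to marginal cost: 300 − 2Q = 164, so Q = 68. From demand, P = 232.
CS = ½·(300 − 232)·68 = 2312.
With perfect price discrimination, output is the efficient level Q = 136 (where demand meets MC), but every buyer pays their willingness to pay: CS = 0 and PS = total surplus.
CS = 0.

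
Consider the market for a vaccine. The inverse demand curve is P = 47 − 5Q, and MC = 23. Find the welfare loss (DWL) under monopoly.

DWL = 14.4

Competitive firms price at marginal cost: P = 23, giving Q = 4.8.
Monopoly sets MR = MC: 47 − 10Q = 23 ⇒ Q = 2.4, P = 47 − 5·2.4 = 35.
DWL is the triangle between Q = 2.4 and Q = 4.8: ½·(4.8 − 2.4)·(35 − 23) = 14.4.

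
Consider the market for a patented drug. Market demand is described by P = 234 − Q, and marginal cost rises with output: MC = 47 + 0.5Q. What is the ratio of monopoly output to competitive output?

A monopolist chooses Q where MR = MC. MR = 234 − 2Q; setting this equal to 47 + 0.5Q gives Q = 74.8 and P = 159.2.
Competitive equilibrium sets price equal to marginal cost: 234 − Q = 47 + 0.5Q, so Q = 374/3 and P = 328/3.
Ratio Q_m/Q_c = 74.8/(374/3) = 0.6.

Q_m/Q_c = 0.6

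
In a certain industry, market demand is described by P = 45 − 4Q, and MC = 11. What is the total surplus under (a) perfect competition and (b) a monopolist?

Competition: TS = 144.5; Monopoly: TS = 108.375

Competitive firms price at marginal cost: P = 11, giving Q = 8.5.
CS = ½·(45 − 11)·8.5 = 144.5; PS = (11 − 11)·8.5 = 0; TS = 144.5.
Monopoly sets MR = MC: 45 − 8Q = 11 ⇒ Q = 4.25, P = 45 − 4·4.25 = 28.
CS = ½·(45 − 28)·4.25 = 36.125; PS = (28 − 11)·4.25 = 72.25; TS = 108.375.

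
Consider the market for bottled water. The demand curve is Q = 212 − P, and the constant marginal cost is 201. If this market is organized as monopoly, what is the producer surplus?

PS = 30.25

Inverting demand: P = 212 − Q.
The monopolist equates marginal revenue to marginal cost: 212 − 2Q = 201, so Q = 5.5. From demand, P = 206.5.
PS = (206.5 − 201)·5.5 = 30.25.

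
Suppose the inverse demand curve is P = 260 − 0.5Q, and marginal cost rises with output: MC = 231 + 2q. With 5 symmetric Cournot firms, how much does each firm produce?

With 5 symmetric Cournot firms, each firm's FOC gives 260 − 3q = 231 + 2q, so q = 5.8, Q = 5·5.8 = 29, and P = 245.5.

q_i = 5.8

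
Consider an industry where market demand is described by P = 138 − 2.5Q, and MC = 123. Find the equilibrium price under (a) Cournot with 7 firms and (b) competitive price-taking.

Cournot: P = 124.875; Competition: P = 123

In a 7-firm Cournot equilibrium, symmetry and the first-order condition give q = (138 − 123)/(20) = 0.75. So Q = 5.25 and P = 124.875.
Competitive firms price at marginal cost: P = 123, giving Q = 6.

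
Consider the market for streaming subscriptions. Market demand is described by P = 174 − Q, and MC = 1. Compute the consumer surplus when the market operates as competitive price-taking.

Under competition P = MC = 1, so Q = (174 − 1)/1 = 173.
CS = ½·(174 − 1)·173 = 14964.5.

CS = 14964.5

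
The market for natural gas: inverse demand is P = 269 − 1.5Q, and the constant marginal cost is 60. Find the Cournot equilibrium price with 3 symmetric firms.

With 3 symmetric Cournot firms, each firm's FOC gives 269 − 6q = 60, so q = 209/6, Q = 3·209/6 = 104.5, and P = 112.25.

P = 112.25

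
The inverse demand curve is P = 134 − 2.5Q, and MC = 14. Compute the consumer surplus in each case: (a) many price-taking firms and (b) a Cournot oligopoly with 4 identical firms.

Under competition P = MC = 14, so Q = (134 − 14)/2.5 = 48.
CS = ½·(134 − 14)·48 = 2880.
With 4 symmetric Cournot firms, each firm's FOC gives 134 − 12.5q = 14, so q = 9.6, Q = 4·9.6 = 38.4, and P = 38.
CS = ½·(134 − 38)·38.4 = 1843.2.

Competition: CS = 2880; Cournot: CS = 1843.2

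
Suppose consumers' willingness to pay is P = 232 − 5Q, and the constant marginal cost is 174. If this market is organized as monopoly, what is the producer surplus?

PS = 168.2

The monopolist equates marginal revenue to marginal cost: 232 − 10Q = 174, so Q = 5.8. From demand, P = 203.
PS = (203 − 174)·5.8 = 168.2.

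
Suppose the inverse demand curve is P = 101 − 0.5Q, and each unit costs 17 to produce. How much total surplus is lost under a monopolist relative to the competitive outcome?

DWL = 1764

Perfect competition: P = MC = 17, so 101 − 0.5Q = 17 and Q = 168.
Monopoly sets MR = MC: 101 − Q = 17 ⇒ Q = 84, P = 101 − 0.5·84 = 59.
DWL is the triangle between Q = 84 and Q = 168: ½·(168 − 84)·(59 − 17) = 1764.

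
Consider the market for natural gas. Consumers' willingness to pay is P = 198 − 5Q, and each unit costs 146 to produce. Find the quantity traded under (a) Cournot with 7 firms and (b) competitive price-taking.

Cournot: Q = 9.1; Competition: Q = 10.4

Cournot with 7 identical firms: the symmetric best-response condition is 198 − 40q = 146. Each firm produces q = 1.3, total output Q = 9.1, price P = 152.5.
Under competition P = MC = 146, so Q = (198 − 146)/5 = 10.4.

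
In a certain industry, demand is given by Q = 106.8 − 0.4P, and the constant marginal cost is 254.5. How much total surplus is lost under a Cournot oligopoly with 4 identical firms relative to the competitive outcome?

Inverting demand: P = 267 − 2.5Q.
Competitive firms price at marginal cost: P = 254.5, giving Q = 5.
Cournot with 4 identical firms: the symmetric best-response condition is 267 − 12.5q = 254.5. Each firm produces q = 1, total output Q = 4, price P = 257.
DWL is the triangle between Q = 4 and Q = 5: ½·(5 − 4)·(257 − 254.5) = 1.25.

DWL = 1.25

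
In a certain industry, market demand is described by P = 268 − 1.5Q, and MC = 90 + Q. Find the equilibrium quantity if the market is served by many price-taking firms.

Under competition P = MC: 268 − 1.5Q = 90 + Q ⇒ Q = 71.2, P = 161.2.

Q = 71.2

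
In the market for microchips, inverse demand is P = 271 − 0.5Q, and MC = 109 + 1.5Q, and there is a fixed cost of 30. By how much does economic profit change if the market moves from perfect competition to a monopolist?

Economic profit rises by 328.05

Competitive equilibrium sets price equal to marginal cost: 271 − 0.5Q = 109 + 1.5Q, so Q = 81 and P = 230.5.
Profit = 230.5·81 − (109·81 + ½·1.5·81²) − 30 = 4890.75.
The monopolist equates marginal revenue to marginal cost: 271 − Q = 109 + 1.5Q, so Q = 64.8. From demand, P = 238.6.
Profit = 238.6·64.8 − (109·64.8 + ½·1.5·64.8²) − 30 = 5218.8.
Change in economic profit: 5218.8 − 4890.75 = 328.05.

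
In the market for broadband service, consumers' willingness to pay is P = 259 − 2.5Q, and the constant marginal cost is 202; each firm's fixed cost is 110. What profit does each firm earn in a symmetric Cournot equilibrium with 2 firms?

π_i = 34.4

In a 2-firm Cournot equilibrium, symmetry and the first-order condition give q = (259 − 202)/(7.5) = 7.6. So Q = 15.2 and P = 221.
Each firm's profit = (221 − 202)·7.6 − 110 = 34.4.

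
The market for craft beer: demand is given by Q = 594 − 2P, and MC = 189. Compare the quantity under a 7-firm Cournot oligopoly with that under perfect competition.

Cournot: Q = 189; Competition: Q = 216

Inverting demand: P = 297 − 0.5Q.
With 7 symmetric Cournot firms, each firm's FOC gives 297 − 4q = 189, so q = 27, Q = 7·27 = 189, and P = 202.5.
Competitive firms price at marginal cost: P = 189, giving Q = 216.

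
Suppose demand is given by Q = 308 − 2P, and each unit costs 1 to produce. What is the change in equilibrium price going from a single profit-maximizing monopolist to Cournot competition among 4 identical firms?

P falls by 45.9

Inverting demand: P = 154 − 0.5Q.
Monopoly sets MR = MC: 154 − Q = 1 ⇒ Q = 153, P = 154 − 0.5·153 = 77.5.
Cournot with 4 identical firms: the symmetric best-response condition is 154 − 2.5q = 1. Each firm produces q = 61.2, total output Q = 244.8, price P = 31.6.
Change in equilibrium price: 31.6 − 77.5 = −45.9.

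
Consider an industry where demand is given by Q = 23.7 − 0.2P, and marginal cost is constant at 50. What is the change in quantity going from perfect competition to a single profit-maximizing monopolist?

Inverting demand: P = 118.5 − 5Q.
Under competition P = MC = 50, so Q = (118.5 − 50)/5 = 13.7.
The monopolist equates marginal revenue to marginal cost: 118.5 − 10Q = 50, so Q = 6.85. From demand, P = 84.25.
Change in quantity: 6.85 − 13.7 = −6.85.

Quantity falls by 6.85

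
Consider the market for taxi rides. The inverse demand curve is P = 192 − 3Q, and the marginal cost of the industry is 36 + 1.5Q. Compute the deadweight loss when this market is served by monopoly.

DWL = 432.64

Under competition P = MC: 192 − 3Q = 36 + 1.5Q ⇒ Q = 104/3, P = 88.
Monopoly sets MR = MC: 192 − 6Q = 36 + 1.5Q ⇒ Q = 20.8, P = 192 − 3·20.8 = 129.6.
CS = ½·(192 − 88)·104/3 = 5408/3; PS = (88·104/3 − 36·104/3 − ½·1.5·(104/3)²) = 2704/3; TS = 2704.
CS = ½·(192 − 129.6)·20.8 = 648.96; PS = (129.6·20.8 − 36·20.8 − ½·1.5·20.8²) = 1622.4; TS = 2271.36.
DWL = 2704 − 2271.36 = 432.64.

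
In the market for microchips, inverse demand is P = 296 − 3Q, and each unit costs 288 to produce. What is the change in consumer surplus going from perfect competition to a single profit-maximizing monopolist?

Perfect competition: P = MC = 288, so 296 − 3Q = 288 and Q = 8/3.
CS = ½·(296 − 288)·8/3 = 32/3.
The monopolist equates marginal revenue to marginal cost: 296 − 6Q = 288, so Q = 4/3. From demand, P = 292.
CS = ½·(296 − 292)·4/3 = 8/3.
Change in consumer surplus: 8/3 − 32/3 = −8.

Consumer surplus falls by 8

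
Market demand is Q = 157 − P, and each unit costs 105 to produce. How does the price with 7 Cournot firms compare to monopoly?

Cournot: P = 111.5; Monopoly: P = 131

Inverting demand: P = 157 − Q.
With 7 symmetric Cournot firms, each firm's FOC gives 157 − 8q = 105, so q = 6.5, Q = 7·6.5 = 45.5, and P = 111.5.
The monopolist equates marginal revenue to marginal cost: 157 − 2Q = 105, so Q = 26. From demand, P = 131.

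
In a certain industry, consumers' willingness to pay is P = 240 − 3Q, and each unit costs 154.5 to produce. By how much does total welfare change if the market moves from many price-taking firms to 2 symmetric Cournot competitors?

Total welfare falls by 135.375

Competitive firms price at marginal cost: P = 154.5, giving Q = 28.5.
CS = ½·(240 − 154.5)·28.5 = 1218.375; PS = (154.5 − 154.5)·28.5 = 0; TS = 1218.375.
With 2 symmetric Cournot firms, each firm's FOC gives 240 − 9q = 154.5, so q = 9.5, Q = 2·9.5 = 19, and P = 183.
CS = ½·(240 − 183)·19 = 541.5; PS = (183 − 154.5)·19 = 541.5; TS = 1083.
Change in total welfare: 1083 − 1218.375 = −135.375.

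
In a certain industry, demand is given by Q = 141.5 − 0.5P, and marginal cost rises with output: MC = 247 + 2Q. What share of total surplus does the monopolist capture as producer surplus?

PS/TS = 0.75

Inverting demand: P = 283 − 2Q.
Monopoly sets MR = MC: 283 − 4Q = 247 + 2Q ⇒ Q = 6, P = 283 − 2·6 = 271.
CS = ½·(283 − 271)·6 = 36.
PS = P·Q − VC(Q) = 271·6 − (247·6 + ½·2·6²) = 108.
Share captured = PS/TS = 108/144 = 0.75.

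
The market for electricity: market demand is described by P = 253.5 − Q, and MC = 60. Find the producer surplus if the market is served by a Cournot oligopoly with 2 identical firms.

PS = 8320.5

Cournot with 2 identical firms: the symmetric best-response condition is 253.5 − 3q = 60. Each firm produces q = 64.5, total output Q = 129, price P = 124.5.
PS = (124.5 − 60)·129 = 8320.5.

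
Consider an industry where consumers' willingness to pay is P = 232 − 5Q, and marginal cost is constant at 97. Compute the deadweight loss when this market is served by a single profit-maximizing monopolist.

Competitive firms price at marginal cost: P = 97, giving Q = 27.
A monopolist chooses Q where MR = MC. MR = 232 − 10Q; setting this equal to 97 gives Q = 13.5 and P = 164.5.
DWL is the triangle between Q = 13.5 and Q = 27: ½·(27 − 13.5)·(164.5 − 97) = 455.625.

DWL = 455.625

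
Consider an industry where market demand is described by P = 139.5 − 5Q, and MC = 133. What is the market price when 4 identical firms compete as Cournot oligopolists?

In a 4-firm Cournot equilibrium, symmetry and the first-order condition give q = (139.5 − 133)/(25) = 0.26. So Q = 1.04 and P = 134.3.

P = 134.3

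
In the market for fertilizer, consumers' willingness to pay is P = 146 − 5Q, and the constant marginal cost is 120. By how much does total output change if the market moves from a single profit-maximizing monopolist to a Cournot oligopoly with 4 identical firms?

Total output rises by 1.56

A monopolist chooses Q where MR = MC. MR = 146 − 10Q; setting this equal to 120 gives Q = 2.6 and P = 133.
With 4 symmetric Cournot firms, each firm's FOC gives 146 − 25q = 120, so q = 1.04, Q = 4·1.04 = 4.16, and P = 125.2.
Change in total output: 4.16 − 2.6 = 1.56.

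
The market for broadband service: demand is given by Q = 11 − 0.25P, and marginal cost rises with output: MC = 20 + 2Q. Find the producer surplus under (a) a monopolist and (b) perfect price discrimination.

Monopoly: PS = 28.8; Perfect PD: PS = 48

Inverting demand: P = 44 − 4Q.
A monopolist chooses Q where MR = MC. MR = 44 − 8Q; setting this equal to 20 + 2Q gives Q = 2.4 and P = 34.4.
PS = P·Q − VC(Q) = 34.4·2.4 − (20·2.4 + ½·2·2.4²) = 28.8.
With perfect price discrimination, output is the efficient level Q = 4 (where demand meets MC), but every buyer pays their willingness to pay: CS = 0 and PS = total surplus.
PS = ½·(44 − 20)·4 = 48.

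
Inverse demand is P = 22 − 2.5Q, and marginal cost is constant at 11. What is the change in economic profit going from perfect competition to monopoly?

Economic profit rises by 12.1

Competitive firms price at marginal cost: P = 11, giving Q = 4.4.
Profit = (11 − 11)·4.4 = 0.
Monopoly sets MR = MC: 22 − 5Q = 11 ⇒ Q = 2.2, P = 22 − 2.5·2.2 = 16.5.
Profit = (16.5 − 11)·2.2 = 12.1.
Change in economic profit: 12.1 − 0 = 12.1.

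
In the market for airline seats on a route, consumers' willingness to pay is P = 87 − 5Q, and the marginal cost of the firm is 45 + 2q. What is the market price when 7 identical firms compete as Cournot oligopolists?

P = 52

Cournot with 7 identical firms: the symmetric best-response condition is 87 − 40q = 45 + 2q. Each firm produces q = 1, total output Q = 7, price P = 52.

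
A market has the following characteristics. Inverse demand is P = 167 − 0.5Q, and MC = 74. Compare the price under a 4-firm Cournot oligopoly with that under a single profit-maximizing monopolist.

With 4 symmetric Cournot firms, each firm's FOC gives 167 − 2.5q = 74, so q = 37.2, Q = 4·37.2 = 148.8, and P = 92.6.
A monopolist chooses Q where MR = MC. MR = 167 − Q; setting this equal to 74 gives Q = 93 and P = 120.5.

Cournot: P = 92.6; Monopoly: P = 120.5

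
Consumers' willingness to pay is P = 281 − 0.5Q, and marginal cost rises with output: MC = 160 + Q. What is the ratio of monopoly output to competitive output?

Q_m/Q_c = 0.75

A monopolist chooses Q where MR = MC. MR = 281 − Q; setting this equal to 160 + Q gives Q = 60.5 and P = 250.75.
Under competition P = MC: 281 − 0.5Q = 160 + Q ⇒ Q = 242/3, P = 722/3.
Ratio Q_m/Q_c = 60.5/(242/3) = 0.75.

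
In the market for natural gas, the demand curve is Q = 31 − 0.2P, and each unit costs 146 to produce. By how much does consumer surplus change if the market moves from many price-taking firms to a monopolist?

CS falls by 6.075

Inverting demand: P = 155 − 5Q.
Perfect competition: P = MC = 146, so 155 − 5Q = 146 and Q = 1.8.
CS = ½·(155 − 146)·1.8 = 8.1.
The monopolist equates marginal revenue to marginal cost: 155 − 10Q = 146, so Q = 0.9. From demand, P = 150.5.
CS = ½·(155 − 150.5)·0.9 = 2.025.
Change in consumer surplus: 2.025 − 8.1 = −6.075.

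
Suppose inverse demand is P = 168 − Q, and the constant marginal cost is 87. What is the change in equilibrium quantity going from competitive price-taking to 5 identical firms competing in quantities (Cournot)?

Equilibrium quantity falls by 13.5

Under competition P = MC = 87, so Q = (168 − 87)/1 = 81.
In a 5-firm Cournot equilibrium, symmetry and the first-order condition give q = (168 − 87)/(6) = 13.5. So Q = 67.5 and P = 100.5.
Change in equilibrium quantity: 67.5 − 81 = −13.5.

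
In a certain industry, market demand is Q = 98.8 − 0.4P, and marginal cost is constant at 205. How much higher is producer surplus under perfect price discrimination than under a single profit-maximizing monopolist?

Inverting demand: P = 247 − 2.5Q.
The monopolist equates marginal revenue to marginal cost: 247 − 5Q = 205, so Q = 8.4. From demand, P = 226.
PS = (226 − 205)·8.4 = 176.4.
With perfect price discrimination, output is the efficient level Q = 16.8 (where demand meets MC), but every buyer pays their willingness to pay: CS = 0 and PS = total surplus.
PS = ½·(247 − 205)·16.8 = 352.8.
Change in producer surplus: 352.8 − 176.4 = 176.4.

PS rises by 176.4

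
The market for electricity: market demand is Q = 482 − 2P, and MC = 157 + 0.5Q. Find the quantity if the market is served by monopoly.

Inverting demand: P = 241 − 0.5Q.
Monopoly sets MR = MC: 241 − Q = 157 + 0.5Q ⇒ Q = 56, P = 241 − 0.5·56 = 213.

Q = 56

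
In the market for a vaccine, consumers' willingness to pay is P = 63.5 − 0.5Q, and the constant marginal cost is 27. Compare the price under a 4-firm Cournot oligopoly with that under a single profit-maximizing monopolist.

In a 4-firm Cournot equilibrium, symmetry and the first-order condition give q = (63.5 − 27)/(2.5) = 14.6. So Q = 58.4 and P = 34.3.
A monopolist chooses Q where MR = MC. MR = 63.5 − Q; setting this equal to 27 gives Q = 36.5 and P = 45.25.

Cournot: P = 34.3; Monopoly: P = 45.25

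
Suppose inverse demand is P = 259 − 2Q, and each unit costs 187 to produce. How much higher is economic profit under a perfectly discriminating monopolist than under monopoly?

π rises by 648

A monopolist chooses Q where MR = MC. MR = 259 − 4Q; setting this equal to 187 gives Q = 18 and P = 223.
Profit = (223 − 187)·18 = 648.
Under first-degree price discrimination the firm charges each unit its demand price and produces up to where P = MC, i.e. Q = 36. Consumer surplus is zero; producer surplus equals total surplus.
PS equals the full surplus area, 1296. Profit = 1296 = 1296.
Change in economic profit: 1296 − 648 = 648.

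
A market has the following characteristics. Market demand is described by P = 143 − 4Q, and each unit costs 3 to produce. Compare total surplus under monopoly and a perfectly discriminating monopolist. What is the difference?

Total surplus rises by 612.5

The monopolist equates marginal revenue to marginal cost: 143 − 8Q = 3, so Q = 17.5. From demand, P = 73.
CS = ½·(143 − 73)·17.5 = 612.5; PS = (73 − 3)·17.5 = 1225; TS = 1837.5.
With perfect price discrimination, output is the efficient level Q = 35 (where demand meets MC), but every buyer pays their willingness to pay: CS = 0 and PS = total surplus.
TS = 2450 (equal to competitive TS).
Change in total surplus: 2450 − 1837.5 = 612.5.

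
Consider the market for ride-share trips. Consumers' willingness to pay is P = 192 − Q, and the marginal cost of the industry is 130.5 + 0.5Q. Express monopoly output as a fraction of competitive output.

Q_m/Q_c = 0.6

Monopoly sets MR = MC: 192 − 2Q = 130.5 + 0.5Q ⇒ Q = 24.6, P = 192 − 24.6 = 167.4.
Under competition P = MC: 192 − Q = 130.5 + 0.5Q ⇒ Q = 41, P = 151.
Ratio Q_m/Q_c = 24.6/41 = 0.6.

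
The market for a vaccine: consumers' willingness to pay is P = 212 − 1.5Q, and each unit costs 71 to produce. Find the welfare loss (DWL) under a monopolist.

Competitive firms price at marginal cost: P = 71, giving Q = 94.
The monopolist equates marginal revenue to marginal cost: 212 − 3Q = 71, so Q = 47. From demand, P = 141.5.
DWL is the triangle between Q = 47 and Q = 94: ½·(94 − 47)·(141.5 − 71) = 1656.75.

DWL = 1656.75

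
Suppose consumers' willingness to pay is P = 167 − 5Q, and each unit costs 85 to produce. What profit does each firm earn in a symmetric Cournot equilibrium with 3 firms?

With 3 symmetric Cournot firms, each firm's FOC gives 167 − 20q = 85, so q = 4.1, Q = 3·4.1 = 12.3, and P = 105.5.
Each firm's profit = (105.5 − 85)·4.1 = 84.05.

π_i = 84.05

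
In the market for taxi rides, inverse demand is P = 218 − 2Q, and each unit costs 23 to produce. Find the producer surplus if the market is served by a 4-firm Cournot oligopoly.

PS = 3042

Cournot with 4 identical firms: the symmetric best-response condition is 218 − 10q = 23. Each firm produces q = 19.5, total output Q = 78, price P = 62.
PS = (62 − 23)·78 = 3042.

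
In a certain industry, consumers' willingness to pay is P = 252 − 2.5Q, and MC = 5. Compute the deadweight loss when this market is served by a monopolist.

DWL = 3050.45

Competitive firms price at marginal cost: P = 5, giving Q = 98.8.
Monopoly sets MR = MC: 252 − 5Q = 5 ⇒ Q = 49.4, P = 252 − 2.5·49.4 = 128.5.
DWL is the triangle between Q = 49.4 and Q = 98.8: ½·(98.8 − 49.4)·(128.5 − 5) = 3050.45.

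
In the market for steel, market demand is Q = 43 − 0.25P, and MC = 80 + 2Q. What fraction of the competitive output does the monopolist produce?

Q_m/Q_c = 0.6

Inverting demand: P = 172 − 4Q.
Monopoly sets MR = MC: 172 − 8Q = 80 + 2Q ⇒ Q = 9.2, P = 172 − 4·9.2 = 135.2.
Competitive equilibrium sets price equal to marginal cost: 172 − 4Q = 80 + 2Q, so Q = 46/3 and P = 332/3.
Ratio Q_m/Q_c = 9.2/(46/3) = 0.6.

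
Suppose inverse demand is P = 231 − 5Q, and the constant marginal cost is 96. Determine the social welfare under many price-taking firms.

TS = 1822.5

Under competition P = MC = 96, so Q = (231 − 96)/5 = 27.
CS = ½·(231 − 96)·27 = 1822.5; PS = (96 − 96)·27 = 0; TS = 1822.5.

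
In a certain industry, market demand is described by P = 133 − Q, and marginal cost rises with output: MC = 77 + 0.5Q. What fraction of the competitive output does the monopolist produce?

Q_m/Q_c = 0.6

The monopolist equates marginal revenue to marginal cost: 133 − 2Q = 77 + 0.5Q, so Q = 22.4. From demand, P = 110.6.
Competitive equilibrium sets price equal to marginal cost: 133 − Q = 77 + 0.5Q, so Q = 112/3 and P = 287/3.
Ratio Q_m/Q_c = 22.4/(112/3) = 0.6.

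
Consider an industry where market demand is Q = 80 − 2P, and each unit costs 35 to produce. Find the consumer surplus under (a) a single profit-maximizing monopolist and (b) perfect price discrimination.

Monopoly: CS = 6.25; Perfect PD: CS = 0

Inverting demand: P = 40 − 0.5Q.
Monopoly sets MR = MC: 40 − Q = 35 ⇒ Q = 5, P = 40 − 0.5·5 = 37.5.
CS = ½·(40 − 37.5)·5 = 6.25.
Under first-degree price discrimination the firm charges each unit its demand price and produces up to where P = MC, i.e. Q = 10. Consumer surplus is zero; producer surplus equals total surplus.
CS = 0.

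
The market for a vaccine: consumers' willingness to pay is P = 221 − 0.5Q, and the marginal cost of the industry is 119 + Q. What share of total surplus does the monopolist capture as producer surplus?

PS/TS = 0.8

Monopoly sets MR = MC: 221 − Q = 119 + Q ⇒ Q = 51, P = 221 − 0.5·51 = 195.5.
CS = ½·(221 − 195.5)·51 = 650.25.
PS = P·Q − VC(Q) = 195.5·51 − (119·51 + ½·1·51²) = 2601.
Share captured = PS/TS = 2601/3251.25 = 0.8.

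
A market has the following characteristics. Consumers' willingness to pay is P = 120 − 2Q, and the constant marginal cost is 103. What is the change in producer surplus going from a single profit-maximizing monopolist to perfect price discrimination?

Monopoly sets MR = MC: 120 − 4Q = 103 ⇒ Q = 4.25, P = 120 − 2·4.25 = 111.5.
PS = (111.5 − 103)·4.25 = 36.125.
With perfect price discrimination, output is the efficient level Q = 8.5 (where demand meets MC), but every buyer pays their willingness to pay: CS = 0 and PS = total surplus.
PS = ½·(120 − 103)·8.5 = 72.25.
Change in producer surplus: 72.25 − 36.125 = 36.125.

Producer surplus rises by 36.125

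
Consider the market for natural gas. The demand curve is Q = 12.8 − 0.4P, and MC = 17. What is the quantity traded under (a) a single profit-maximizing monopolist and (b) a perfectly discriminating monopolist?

Inverting demand: P = 32 − 2.5Q.
Monopoly sets MR = MC: 32 − 5Q = 17 ⇒ Q = 3, P = 32 − 2.5·3 = 24.5.
A perfectly discriminating monopolist sells every unit with P(Q) ≥ MC(Q), so output equals the competitive quantity Q = 6. Each buyer pays their reservation price, so CS = 0 and the firm captures all surplus.

Monopoly: Q = 3; Perfect PD: Q = 6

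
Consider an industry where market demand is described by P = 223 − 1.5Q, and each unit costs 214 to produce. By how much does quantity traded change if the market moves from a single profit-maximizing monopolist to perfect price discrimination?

A monopolist chooses Q where MR = MC. MR = 223 − 3Q; setting this equal to 214 gives Q = 3 and P = 218.5.
Under first-degree price discrimination the firm charges each unit its demand price and produces up to where P = MC, i.e. Q = 6. Consumer surplus is zero; producer surplus equals total surplus.
Change in quantity traded: 6 − 3 = 3.

Quantity traded rises by 3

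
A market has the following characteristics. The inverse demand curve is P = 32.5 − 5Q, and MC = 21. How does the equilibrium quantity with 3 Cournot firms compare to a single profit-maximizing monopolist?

Cournot with 3 identical firms: the symmetric best-response condition is 32.5 − 20q = 21. Each firm produces q = 0.575, total output Q = 1.725, price P = 23.875.
Monopoly sets MR = MC: 32.5 − 10Q = 21 ⇒ Q = 1.15, P = 32.5 − 5·1.15 = 26.75.

Cournot: Q = 1.725; Monopoly: Q = 1.15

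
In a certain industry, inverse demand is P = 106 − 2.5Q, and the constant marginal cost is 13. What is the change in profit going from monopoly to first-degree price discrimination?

Monopoly sets MR = MC: 106 − 5Q = 13 ⇒ Q = 18.6, P = 106 − 2.5·18.6 = 59.5.
Profit = (59.5 − 13)·18.6 = 864.9.
With perfect price discrimination, output is the efficient level Q = 37.2 (where demand meets MC), but every buyer pays their willingness to pay: CS = 0 and PS = total surplus.
PS equals the full surplus area, 1729.8. Profit = 1729.8 = 1729.8.
Change in profit: 1729.8 − 864.9 = 864.9.

π rises by 864.9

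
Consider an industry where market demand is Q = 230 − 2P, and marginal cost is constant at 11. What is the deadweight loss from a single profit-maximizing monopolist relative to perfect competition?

DWL = 2704

Inverting demand: P = 115 − 0.5Q.
Perfect competition: P = MC = 11, so 115 − 0.5Q = 11 and Q = 208.
The monopolist equates marginal revenue to marginal cost: 115 − Q = 11, so Q = 104. From demand, P = 63.
DWL is the triangle between Q = 104 and Q = 208: ½·(208 − 104)·(63 − 11) = 2704.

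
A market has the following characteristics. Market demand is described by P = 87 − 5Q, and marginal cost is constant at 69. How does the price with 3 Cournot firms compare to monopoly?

With 3 symmetric Cournot firms, each firm's FOC gives 87 − 20q = 69, so q = 0.9, Q = 3·0.9 = 2.7, and P = 73.5.
The monopolist equates marginal revenue to marginal cost: 87 − 10Q = 69, so Q = 1.8. From demand, P = 78.

Cournot: P = 73.5; Monopoly: P = 78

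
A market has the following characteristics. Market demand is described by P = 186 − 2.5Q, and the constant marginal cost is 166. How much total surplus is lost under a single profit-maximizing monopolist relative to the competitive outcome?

Under competition P = MC = 166, so Q = (186 − 166)/2.5 = 8.
Monopoly sets MR = MC: 186 − 5Q = 166 ⇒ Q = 4, P = 186 − 2.5·4 = 176.
DWL is the triangle between Q = 4 and Q = 8: ½·(8 − 4)·(176 − 166) = 20.

DWL = 20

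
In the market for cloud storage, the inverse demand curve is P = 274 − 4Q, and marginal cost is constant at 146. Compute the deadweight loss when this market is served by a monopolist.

Competitive firms price at marginal cost: P = 146, giving Q = 32.
Monopoly sets MR = MC: 274 − 8Q = 146 ⇒ Q = 16, P = 274 − 4·16 = 210.
DWL is the triangle between Q = 16 and Q = 32: ½·(32 − 16)·(210 − 146) = 512.

DWL = 512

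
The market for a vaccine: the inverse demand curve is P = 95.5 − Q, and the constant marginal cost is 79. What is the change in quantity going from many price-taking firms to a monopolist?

Under competition P = MC = 79, so Q = (95.5 − 79)/1 = 16.5.
A monopolist chooses Q where MR = MC. MR = 95.5 − 2Q; setting this equal to 79 gives Q = 8.25 and P = 87.25.
Change in quantity: 8.25 − 16.5 = −8.25.

Q falls by 8.25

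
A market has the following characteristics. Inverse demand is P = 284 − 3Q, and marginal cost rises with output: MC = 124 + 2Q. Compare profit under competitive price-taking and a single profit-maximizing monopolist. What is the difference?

Profit rises by 576

Under competition P = MC: 284 − 3Q = 124 + 2Q ⇒ Q = 32, P = 188.
Profit = 188·32 − (124·32 + ½·2·32²) = 1024.
The monopolist equates marginal revenue to marginal cost: 284 − 6Q = 124 + 2Q, so Q = 20. From demand, P = 224.
Profit = 224·20 − (124·20 + ½·2·20²) = 1600.
Change in profit: 1600 − 1024 = 576.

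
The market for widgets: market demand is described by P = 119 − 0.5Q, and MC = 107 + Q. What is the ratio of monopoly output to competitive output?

Q_m/Q_c = 0.75

The monopolist equates marginal revenue to marginal cost: 119 − Q = 107 + Q, so Q = 6. From demand, P = 116.
Under competition P = MC: 119 − 0.5Q = 107 + Q ⇒ Q = 8, P = 115.
Ratio Q_m/Q_c = 6/8 = 0.75.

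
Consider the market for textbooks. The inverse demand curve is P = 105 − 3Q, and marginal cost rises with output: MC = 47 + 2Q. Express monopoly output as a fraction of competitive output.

Monopoly sets MR = MC: 105 − 6Q = 47 + 2Q ⇒ Q = 7.25, P = 105 − 3·7.25 = 83.25.
Competitive equilibrium sets price equal to marginal cost: 105 − 3Q = 47 + 2Q, so Q = 11.6 and P = 70.2.
Ratio Q_m/Q_c = 7.25/11.6 = 0.625.

Q_m/Q_c = 0.625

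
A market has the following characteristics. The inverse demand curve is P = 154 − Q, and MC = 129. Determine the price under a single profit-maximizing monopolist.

P = 141.5

Monopoly sets MR = MC: 154 − 2Q = 129 ⇒ Q = 12.5, P = 154 − 12.5 = 141.5.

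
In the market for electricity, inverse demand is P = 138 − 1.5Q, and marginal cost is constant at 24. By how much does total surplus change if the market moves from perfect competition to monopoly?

Total surplus falls by 1083

Under competition P = MC = 24, so Q = (138 − 24)/1.5 = 76.
CS = ½·(138 − 24)·76 = 4332; PS = (24 − 24)·76 = 0; TS = 4332.
Monopoly sets MR = MC: 138 − 3Q = 24 ⇒ Q = 38, P = 138 − 1.5·38 = 81.
CS = ½·(138 − 81)·38 = 1083; PS = (81 − 24)·38 = 2166; TS = 3249.
Change in total surplus: 3249 − 4332 = −1083.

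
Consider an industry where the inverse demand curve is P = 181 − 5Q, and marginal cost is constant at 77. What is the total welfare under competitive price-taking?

TS = 1081.6

Perfect competition: P = MC = 77, so 181 − 5Q = 77 and Q = 20.8.
CS = ½·(181 − 77)·20.8 = 1081.6; PS = (77 − 77)·20.8 = 0; TS = 1081.6.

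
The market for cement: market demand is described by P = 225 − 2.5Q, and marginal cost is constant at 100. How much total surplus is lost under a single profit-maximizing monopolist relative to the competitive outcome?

Under competition P = MC = 100, so Q = (225 − 100)/2.5 = 50.
Monopoly sets MR = MC: 225 − 5Q = 100 ⇒ Q = 25, P = 225 − 2.5·25 = 162.5.
DWL is the triangle between Q = 25 and Q = 50: ½·(50 − 25)·(162.5 − 100) = 781.25.

DWL = 781.25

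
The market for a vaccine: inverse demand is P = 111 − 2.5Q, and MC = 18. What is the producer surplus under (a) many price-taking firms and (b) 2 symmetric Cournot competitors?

Perfect competition: P = MC = 18, so 111 − 2.5Q = 18 and Q = 37.2.
PS = (18 − 18)·37.2 = 0.
In a 2-firm Cournot equilibrium, symmetry and the first-order condition give q = (111 − 18)/(7.5) = 12.4. So Q = 24.8 and P = 49.
PS = (49 − 18)·24.8 = 768.8.

Competition: PS = 0; Cournot: PS = 768.8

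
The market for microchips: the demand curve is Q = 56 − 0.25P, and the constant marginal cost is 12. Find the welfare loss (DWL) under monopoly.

Inverting demand: P = 224 − 4Q.
Perfect competition: P = MC = 12, so 224 − 4Q = 12 and Q = 53.
The monopolist equates marginal revenue to marginal cost: 224 − 8Q = 12, so Q = 26.5. From demand, P = 118.
DWL is the triangle between Q = 26.5 and Q = 53: ½·(53 − 26.5)·(118 − 12) = 1404.5.

DWL = 1404.5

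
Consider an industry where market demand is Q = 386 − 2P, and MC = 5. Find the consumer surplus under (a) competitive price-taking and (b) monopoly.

Inverting demand: P = 193 − 0.5Q.
Under competition P = MC = 5, so Q = (193 − 5)/0.5 = 376.
CS = ½·(193 − 5)·376 = 35344.
Monopoly sets MR = MC: 193 − Q = 5 ⇒ Q = 188, P = 193 − 0.5·188 = 99.
CS = ½·(193 − 99)·188 = 8836.

Competition: CS = 35344; Monopoly: CS = 8836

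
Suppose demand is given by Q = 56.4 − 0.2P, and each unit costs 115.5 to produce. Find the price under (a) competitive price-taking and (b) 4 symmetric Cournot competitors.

Inverting demand: P = 282 − 5Q.
Under competition P = MC = 115.5, so Q = (282 − 115.5)/5 = 33.3.
With 4 symmetric Cournot firms, each firm's FOC gives 282 − 25q = 115.5, so q = 6.66, Q = 4·6.66 = 26.64, and P = 148.8.

Competition: P = 115.5; Cournot: P = 148.8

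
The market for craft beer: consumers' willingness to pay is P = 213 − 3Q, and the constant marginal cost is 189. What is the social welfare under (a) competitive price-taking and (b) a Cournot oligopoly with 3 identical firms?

Competition: TS = 96; Cournot: TS = 90

Under competition P = MC = 189, so Q = (213 − 189)/3 = 8.
CS = ½·(213 − 189)·8 = 96; PS = (189 − 189)·8 = 0; TS = 96.
With 3 symmetric Cournot firms, each firm's FOC gives 213 − 12q = 189, so q = 2, Q = 3·2 = 6, and P = 195.
CS = ½·(213 − 195)·6 = 54; PS = (195 − 189)·6 = 36; TS = 90.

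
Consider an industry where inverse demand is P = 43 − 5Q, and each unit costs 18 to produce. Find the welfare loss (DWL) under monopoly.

Competitive firms price at marginal cost: P = 18, giving Q = 5.
A monopolist chooses Q where MR = MC. MR = 43 − 10Q; setting this equal to 18 gives Q = 2.5 and P = 30.5.
DWL is the triangle between Q = 2.5 and Q = 5: ½·(5 − 2.5)·(30.5 − 18) = 15.625.

DWL = 15.625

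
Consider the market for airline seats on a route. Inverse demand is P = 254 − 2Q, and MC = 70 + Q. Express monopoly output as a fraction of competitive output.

Monopoly sets MR = MC: 254 − 4Q = 70 + Q ⇒ Q = 36.8, P = 254 − 2·36.8 = 180.4.
Under competition P = MC: 254 − 2Q = 70 + Q ⇒ Q = 184/3, P = 394/3.
Ratio Q_m/Q_c = 36.8/(184/3) = 0.6.

Q_m/Q_c = 0.6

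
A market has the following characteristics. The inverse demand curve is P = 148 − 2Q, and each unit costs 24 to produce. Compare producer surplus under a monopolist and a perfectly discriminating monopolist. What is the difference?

A monopolist chooses Q where MR = MC. MR = 148 − 4Q; setting this equal to 24 gives Q = 31 and P = 86.
PS = (86 − 24)·31 = 1922.
With perfect price discrimination, output is the efficient level Q = 62 (where demand meets MC), but every buyer pays their willingness to pay: CS = 0 and PS = total surplus.
PS = ½·(148 − 24)·62 = 3844.
Change in producer surplus: 3844 − 1922 = 1922.

PS rises by 1922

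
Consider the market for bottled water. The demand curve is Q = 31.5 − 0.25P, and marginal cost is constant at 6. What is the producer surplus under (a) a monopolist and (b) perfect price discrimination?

Inverting demand: P = 126 − 4Q.
Monopoly sets MR = MC: 126 − 8Q = 6 ⇒ Q = 15, P = 126 − 4·15 = 66.
PS = (66 − 6)·15 = 900.
Under first-degree price discrimination the firm charges each unit its demand price and produces up to where P = MC, i.e. Q = 30. Consumer surplus is zero; producer surplus equals total surplus.
PS = ½·(126 − 6)·30 = 1800.

Monopoly: PS = 900; Perfect PD: PS = 1800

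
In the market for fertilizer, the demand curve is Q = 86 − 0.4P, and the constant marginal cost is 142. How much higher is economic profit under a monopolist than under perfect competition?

Inverting demand: P = 215 − 2.5Q.
Competitive firms price at marginal cost: P = 142, giving Q = 29.2.
Profit = (142 − 142)·29.2 = 0.
Monopoly sets MR = MC: 215 − 5Q = 142 ⇒ Q = 14.6, P = 215 − 2.5·14.6 = 178.5.
Profit = (178.5 − 142)·14.6 = 532.9.
Change in economic profit: 532.9 − 0 = 532.9.

π rises by 532.9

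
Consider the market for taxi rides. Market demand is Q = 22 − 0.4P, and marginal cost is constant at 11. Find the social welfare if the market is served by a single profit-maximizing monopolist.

Inverting demand: P = 55 − 2.5Q.
A monopolist chooses Q where MR = MC. MR = 55 − 5Q; setting this equal to 11 gives Q = 8.8 and P = 33.
CS = ½·(55 − 33)·8.8 = 96.8; PS = (33 − 11)·8.8 = 193.6; TS = 290.4.

TS = 290.4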